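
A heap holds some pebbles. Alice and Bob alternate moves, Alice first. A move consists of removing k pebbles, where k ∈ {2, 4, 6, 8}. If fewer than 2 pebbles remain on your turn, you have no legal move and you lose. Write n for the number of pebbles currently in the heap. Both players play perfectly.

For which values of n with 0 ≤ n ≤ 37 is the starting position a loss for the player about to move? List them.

0, 1, 10, 11, 20, 21, 30, 31

Build the W/L table. Terminal = L. A non-terminal position is W if it has a move to some L; otherwise it is L.
n=0: no move → L
n=1: no move → L
n=2: W (go to 0, an L position)
n=3: W (go to 1, an L position)
n=4: W (go to 0, an L position)
n=5: W (go to 1, an L position)
n=6: W (go to 0, an L position)
n=7: W (go to 1, an L position)
n=8: W (go to 0, an L position)
n=9: W (go to 1, an L position)
n=10: L (options 8(W), 6(W), 4(W), 2(W) are all W)
n=11: L (options 9(W), 7(W), 5(W), 3(W) are all W)
n=12: W (go to 10, an L position)
n=13: W (go to 11, an L position)
n=14: W (go to 10, an L position)
n=15: W (go to 11, an L position)
n=16: W (go to 10, an L position)
n=17: W (go to 11, an L position)
n=18: W (go to 10, an L position)
n=19: W (go to 11, an L position)
n=20: L (options 18(W), 16(W), 14(W), 12(W) are all W)
n=21: L (options 19(W), 17(W), 15(W), 13(W) are all W)
n=22: W (go to 20, an L position)
n=23: W (go to 21, an L position)
n=24: W (go to 20, an L position)
n=25: W (go to 21, an L position)
n=26: W (go to 20, an L position)
n=27: W (go to 21, an L position)
n=28: W (go to 20, an L position)
n=29: W (go to 21, an L position)
n=30: L (options 28(W), 26(W), 24(W), 22(W) are all W)
n=31: L (options 29(W), 27(W), 25(W), 23(W) are all W)
n=32: W (go to 30, an L position)
n=33: W (go to 31, an L position)
n=34: W (go to 30, an L position)
n=35: W (go to 31, an L position)
n=36: W (go to 30, an L position)
n=37: W (go to 31, an L position)
Reading off the rows marked L gives the requested list; there are 8 such values of n.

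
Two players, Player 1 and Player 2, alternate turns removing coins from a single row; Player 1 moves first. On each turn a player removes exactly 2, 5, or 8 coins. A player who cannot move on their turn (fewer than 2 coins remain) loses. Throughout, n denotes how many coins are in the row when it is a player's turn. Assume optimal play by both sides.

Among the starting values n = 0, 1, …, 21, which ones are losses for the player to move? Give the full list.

0, 1, 4, 7, 10, 11, 14, 17, 20, 21

Positions with no move are L. A position that does have a move is losing for the player to move precisely when every available move leads to a winning position for the opponent. Fill in the labels:
n=0: no move → L
n=1: no move → L
n=2: →0(L), so W
n=3: →1(L), so W
n=4: →2(W) only, which is W, so L
n=5: →0(L), so W
n=6: →4(L), so W
n=7: →5(W), 2(W) — all W, so L
n=8: →0(L), so W
n=9: →7(L), so W
n=10: →8(W), 5(W), 2(W) — all W, so L
n=11: →9(W), 6(W), 3(W) — all W, so L
n=12: →10(L), so W
n=13: →11(L), so W
n=14: →12(W), 9(W), 6(W) — all W, so L
n=15: →10(L), so W
n=16: →14(L), so W
n=17: →15(W), 12(W), 9(W) — all W, so L
n=18: →10(L), so W
n=19: →17(L), so W
n=20: →18(W), 15(W), 12(W) — all W, so L
n=21: →19(W), 16(W), 13(W) — all W, so L
The losing starting values of n are exactly the entries labelled L in this table (10 of them).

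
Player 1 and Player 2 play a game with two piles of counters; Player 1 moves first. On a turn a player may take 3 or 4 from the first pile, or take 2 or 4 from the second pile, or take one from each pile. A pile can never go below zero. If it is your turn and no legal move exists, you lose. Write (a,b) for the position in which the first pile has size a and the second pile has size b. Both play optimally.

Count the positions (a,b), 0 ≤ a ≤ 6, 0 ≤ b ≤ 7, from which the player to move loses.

Compute win/loss labels from the base case upward. A position with no move is L. Any other position is W if it can reach an L in one move, else L.
Every move lowers a or b (never raises either), so fill the grid row by row in increasing a, and left to right within a row: each cell's successors are then already labelled.
      b=0  b=1  b=2  b=3  b=4  b=5  b=6  b=7
a=0:    L    L    W    W    W    W    L    L
a=1:    L    W    W    L    W    W    L    W
a=2:    L    W    W    L    W    W    L    W
a=3:    W    W    L    L    W    W    W    W
a=4:    W    W    L    W    W    L    W    W
a=5:    W    L    L    W    W    W    W    L
a=6:    W    L    W    W    L    W    W    L
Cells with no legal move (terminal, hence L): (0,0), (0,1), (1,0), (2,0).
The remaining L cells, each justified by listing all of its moves:
(0,6): only reaches (0,4)(W), (0,2)(W), all W → L
(0,7): only reaches (0,5)(W), (0,3)(W), all W → L
(1,3): only reaches (1,1)(W), (0,2)(W), all W → L
(1,6): only reaches (1,4)(W), (1,2)(W), (0,5)(W), all W → L
(2,3): only reaches (2,1)(W), (1,2)(W), all W → L
(2,6): only reaches (2,4)(W), (2,2)(W), (1,5)(W), all W → L
(3,2): only reaches (0,2)(W), (3,0)(W), (2,1)(W), all W → L
(3,3): only reaches (0,3)(W), (3,1)(W), (2,2)(W), all W → L
(4,2): only reaches (1,2)(W), (0,2)(W), (4,0)(W), (3,1)(W), all W → L
(4,5): only reaches (1,5)(W), (0,5)(W), (4,3)(W), (4,1)(W), (3,4)(W), all W → L
(5,1): only reaches (2,1)(W), (1,1)(W), (4,0)(W), all W → L
(5,2): only reaches (2,2)(W), (1,2)(W), (5,0)(W), (4,1)(W), all W → L
(5,7): only reaches (2,7)(W), (1,7)(W), (5,5)(W), (5,3)(W), (4,6)(W), all W → L
(6,1): only reaches (3,1)(W), (2,1)(W), (5,0)(W), all W → L
(6,4): only reaches (3,4)(W), (2,4)(W), (6,2)(W), (6,0)(W), (5,3)(W), all W → L
(6,7): only reaches (3,7)(W), (2,7)(W), (6,5)(W), (6,3)(W), (5,6)(W), all W → L
Every other cell has at least one move into one of the L cells above, so it is W.
L cells per row: a=0: 4, a=1: 3, a=2: 3, a=3: 2, a=4: 2, a=5: 3, a=6: 3; total 20.

20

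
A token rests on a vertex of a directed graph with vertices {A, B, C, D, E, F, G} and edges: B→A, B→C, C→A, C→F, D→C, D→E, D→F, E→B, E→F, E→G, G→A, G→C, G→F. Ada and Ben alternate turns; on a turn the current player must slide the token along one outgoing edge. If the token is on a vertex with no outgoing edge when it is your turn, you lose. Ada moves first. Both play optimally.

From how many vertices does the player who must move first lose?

2

Work bottom-up. With no move the player to move loses. Otherwise the position is W if at least one move leads to an L position for the opponent, and L if every move leads to a W.
Every edge goes from a vertex to one that appears earlier in the order A, F, C, G, B, E, D, so processing vertices in that order labels each vertex after all of its successors.
A: no outgoing edge → L
F: no outgoing edge → L
C: can move to F, which is L ⇒ W
G: can move to F, which is L ⇒ W
B: can move to A, which is L ⇒ W
E: can move to F, which is L ⇒ W
D: can move to F, which is L ⇒ W
The L vertices are A, F; that is 2 in all.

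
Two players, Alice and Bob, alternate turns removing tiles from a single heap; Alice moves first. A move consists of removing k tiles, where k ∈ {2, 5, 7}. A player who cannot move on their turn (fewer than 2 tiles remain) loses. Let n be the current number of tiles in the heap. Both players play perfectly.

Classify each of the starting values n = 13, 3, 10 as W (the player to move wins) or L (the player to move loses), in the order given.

13: L, 3: W, 10: L

Classify positions by backward induction: terminal positions (no move available) are L. From any other position, the mover wins iff some move reaches an L.
n=0: no move → L
n=1: no move → L
n=2: →0(L), so W
n=3: →1(L), so W
n=4: →2(W) only, which is W, so L
n=5: →0(L), so W
n=6: →4(L), so W
n=7: →0(L), so W
n=8: →1(L), so W
n=9: →4(L), so W
n=10: →8(W), 5(W), 3(W) — all W, so L
n=11: →4(L), so W
n=12: →10(L), so W
n=13: →11(W), 8(W), 6(W) — all W, so L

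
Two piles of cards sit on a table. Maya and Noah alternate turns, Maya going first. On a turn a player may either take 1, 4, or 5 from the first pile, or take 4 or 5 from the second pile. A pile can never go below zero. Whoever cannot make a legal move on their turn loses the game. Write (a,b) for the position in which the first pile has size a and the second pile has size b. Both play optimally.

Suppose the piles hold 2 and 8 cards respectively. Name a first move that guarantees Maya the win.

Move to (2,3).

Work bottom-up. With no move the player to move loses. Otherwise the position is W if at least one move leads to an L position for the opponent, and L if every move leads to a W.
No move ever increases a pile, so every position that can arise here has a ≤ 2 and b ≤ 8; it is enough to label the cells with 0 ≤ a ≤ 2 and 0 ≤ b ≤ 8.
Every move lowers a or b (never raises either), so fill the grid row by row in increasing a, and left to right within a row: each cell's successors are then already labelled.
      b=0  b=1  b=2  b=3  b=4  b=5  b=6  b=7  b=8
a=0:    L    L    L    L    W    W    W    W    W
a=1:    W    W    W    W    L    L    L    L    W
a=2:    L    L    L    L    W    W    W    W    W
Cells with no legal move (terminal, hence L): (0,0), (0,1), (0,2), (0,3).
The remaining L cells, each justified by listing all of its moves:
(1,4): L (options (0,4)(W), (1,0)(W) are all W)
(1,5): L (options (0,5)(W), (1,1)(W), (1,0)(W) are all W)
(1,6): L (options (0,6)(W), (1,2)(W), (1,1)(W) are all W)
(1,7): L (options (0,7)(W), (1,3)(W), (1,2)(W) are all W)
(2,0): L (sole option (1,0)(W) is W)
(2,1): L (sole option (1,1)(W) is W)
(2,2): L (sole option (1,2)(W) is W)
(2,3): L (sole option (1,3)(W) is W)
Every other cell has at least one move into one of the L cells above, so it is W.
From (2,8), the L positions reachable in one move are: (2,3).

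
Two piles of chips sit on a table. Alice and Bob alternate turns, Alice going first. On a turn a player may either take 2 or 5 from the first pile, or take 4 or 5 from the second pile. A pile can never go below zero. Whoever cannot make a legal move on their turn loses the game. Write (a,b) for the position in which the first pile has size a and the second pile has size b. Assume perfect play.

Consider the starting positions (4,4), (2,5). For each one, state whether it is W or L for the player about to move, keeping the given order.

Classify positions by backward induction: terminal positions (no move available) are L. From any other position, the mover wins iff some move reaches an L.
No move ever increases a pile, so every position that can arise here has a ≤ 4 and b ≤ 5; it is enough to label the cells with 0 ≤ a ≤ 4 and 0 ≤ b ≤ 5.
Every move lowers a or b (never raises either), so fill the grid row by row in increasing a, and left to right within a row: each cell's successors are then already labelled.
      b=0  b=1  b=2  b=3  b=4  b=5
a=0:    L    L    L    L    W    W
a=1:    L    L    L    L    W    W
a=2:    W    W    W    W    L    L
a=3:    W    W    W    W    L    L
a=4:    L    L    L    L    W    W
Cells with no legal move (terminal, hence L): (0,0), (0,1), (0,2), (0,3), (1,0), (1,1), (1,2), (1,3).
The remaining L cells, each justified by listing all of its moves:
(2,4): →(0,4)(W), (2,0)(W) — all W, so L
(2,5): →(0,5)(W), (2,1)(W), (2,0)(W) — all W, so L
(3,4): →(1,4)(W), (3,0)(W) — all W, so L
(3,5): →(1,5)(W), (3,1)(W), (3,0)(W) — all W, so L
(4,0): →(2,0)(W) only, which is W, so L
(4,1): →(2,1)(W) only, which is W, so L
(4,2): →(2,2)(W) only, which is W, so L
(4,3): →(2,3)(W) only, which is W, so L
Every other cell has at least one move into one of the L cells above, so it is W.
(4,4): the move to (2,4) reaches an L cell, so W
(2,5): one of the L cells justified above, so L

(4,4): W, (2,5): L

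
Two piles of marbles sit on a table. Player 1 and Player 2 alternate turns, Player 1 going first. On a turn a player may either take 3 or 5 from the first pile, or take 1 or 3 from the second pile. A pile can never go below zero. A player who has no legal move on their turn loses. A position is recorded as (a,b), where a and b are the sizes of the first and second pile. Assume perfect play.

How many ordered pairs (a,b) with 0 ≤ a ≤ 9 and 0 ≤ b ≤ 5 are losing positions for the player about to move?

Work bottom-up. With no move the player to move loses. Otherwise the position is W if at least one move leads to an L position for the opponent, and L if every move leads to a W.
Every move lowers a or b (never raises either), so fill the grid row by row in increasing a, and left to right within a row: each cell's successors are then already labelled.
      b=0  b=1  b=2  b=3  b=4  b=5
a=0:    L    W    L    W    L    W
a=1:    L    W    L    W    L    W
a=2:    L    W    L    W    L    W
a=3:    W    L    W    L    W    L
a=4:    W    L    W    L    W    L
a=5:    W    L    W    L    W    L
a=6:    W    W    W    W    W    W
a=7:    W    W    W    W    W    W
a=8:    L    W    L    W    L    W
a=9:    L    W    L    W    L    W
Cells with no legal move (terminal, hence L): (0,0), (1,0), (2,0).
The remaining L cells, each justified by listing all of its moves:
(0,2): the only move is to (0,1)(W), a W ⇒ L
(0,4): moves to (0,3)(W), (0,1)(W); every one is W ⇒ L
(1,2): the only move is to (1,1)(W), a W ⇒ L
(1,4): moves to (1,3)(W), (1,1)(W); every one is W ⇒ L
(2,2): the only move is to (2,1)(W), a W ⇒ L
(2,4): moves to (2,3)(W), (2,1)(W); every one is W ⇒ L
(3,1): moves to (0,1)(W), (3,0)(W); every one is W ⇒ L
(3,3): moves to (0,3)(W), (3,2)(W), (3,0)(W); every one is W ⇒ L
(3,5): moves to (0,5)(W), (3,4)(W), (3,2)(W); every one is W ⇒ L
(4,1): moves to (1,1)(W), (4,0)(W); every one is W ⇒ L
(4,3): moves to (1,3)(W), (4,2)(W), (4,0)(W); every one is W ⇒ L
(4,5): moves to (1,5)(W), (4,4)(W), (4,2)(W); every one is W ⇒ L
(5,1): moves to (2,1)(W), (0,1)(W), (5,0)(W); every one is W ⇒ L
(5,3): moves to (2,3)(W), (0,3)(W), (5,2)(W), (5,0)(W); every one is W ⇒ L
(5,5): moves to (2,5)(W), (0,5)(W), (5,4)(W), (5,2)(W); every one is W ⇒ L
(8,0): moves to (5,0)(W), (3,0)(W); every one is W ⇒ L
(8,2): moves to (5,2)(W), (3,2)(W), (8,1)(W); every one is W ⇒ L
(8,4): moves to (5,4)(W), (3,4)(W), (8,3)(W), (8,1)(W); every one is W ⇒ L
(9,0): moves to (6,0)(W), (4,0)(W); every one is W ⇒ L
(9,2): moves to (6,2)(W), (4,2)(W), (9,1)(W); every one is W ⇒ L
(9,4): moves to (6,4)(W), (4,4)(W), (9,3)(W), (9,1)(W); every one is W ⇒ L
Every other cell has at least one move into one of the L cells above, so it is W.
L cells per row: a=0: 3, a=1: 3, a=2: 3, a=3: 3, a=4: 3, a=5: 3, a=6: 0, a=7: 0, a=8: 3, a=9: 3; total 24.

24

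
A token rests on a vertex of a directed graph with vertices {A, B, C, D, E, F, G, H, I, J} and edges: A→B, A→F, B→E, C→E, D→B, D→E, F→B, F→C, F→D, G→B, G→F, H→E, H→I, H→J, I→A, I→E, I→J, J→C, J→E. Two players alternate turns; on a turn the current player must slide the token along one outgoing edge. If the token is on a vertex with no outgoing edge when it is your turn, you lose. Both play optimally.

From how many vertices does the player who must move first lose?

2

Classify positions by backward induction: terminal positions (no move available) are L. From any other position, the mover wins iff some move reaches an L.
Every edge goes from a vertex to one that appears earlier in the order E, B, C, D, F, G, A, J, I, H, so processing vertices in that order labels each vertex after all of its successors.
E: no outgoing edge → L
B: reaches L-position E → W
C: reaches L-position E → W
D: reaches L-position E → W
F: only reaches D(W), C(W), B(W), all W → L
G: reaches L-position F → W
A: reaches L-position F → W
J: reaches L-position E → W
I: reaches L-position E → W
H: reaches L-position E → W
The L vertices are E, F; that is 2 in all.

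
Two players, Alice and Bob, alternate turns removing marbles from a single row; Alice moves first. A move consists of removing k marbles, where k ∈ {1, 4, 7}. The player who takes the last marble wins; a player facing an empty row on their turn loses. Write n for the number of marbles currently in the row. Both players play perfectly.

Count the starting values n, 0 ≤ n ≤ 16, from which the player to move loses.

Use the standard recursion: the mover loses at a terminal position; elsewhere, the mover wins exactly when some move hands the opponent an L position.
n=0: no move → L
n=1: W (go to 0, an L position)
n=2: L (sole option 1(W) is W)
n=3: W (go to 2, an L position)
n=4: W (go to 0, an L position)
n=5: L (options 4(W), 1(W) are all W)
n=6: W (go to 5, an L position)
n=7: W (go to 0, an L position)
n=8: L (options 7(W), 4(W), 1(W) are all W)
n=9: W (go to 8, an L position)
n=10: L (options 9(W), 6(W), 3(W) are all W)
n=11: W (go to 10, an L position)
n=12: W (go to 8, an L position)
n=13: L (options 12(W), 9(W), 6(W) are all W)
n=14: W (go to 13, an L position)
n=15: W (go to 8, an L position)
n=16: L (options 15(W), 12(W), 9(W) are all W)
L entries with 0 ≤ n ≤ 16: n = 0, 2, 5, 8, 10, 13, 16; that makes 7.

7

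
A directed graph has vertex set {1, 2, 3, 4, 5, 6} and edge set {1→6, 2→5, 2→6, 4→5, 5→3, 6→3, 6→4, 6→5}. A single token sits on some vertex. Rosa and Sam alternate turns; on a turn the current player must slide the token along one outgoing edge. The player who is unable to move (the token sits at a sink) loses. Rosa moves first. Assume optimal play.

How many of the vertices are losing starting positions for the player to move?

4

Work bottom-up. With no move the player to move loses. Otherwise the position is W if at least one move leads to an L position for the opponent, and L if every move leads to a W.
Every edge goes from a vertex to one that appears earlier in the order 3, 5, 4, 6, 2, 1, so processing vertices in that order labels each vertex after all of its successors.
3: no outgoing edge → L
5: reaches L-position 3 → W
4: only reaches 5(W), which is W → L
6: reaches L-position 4 → W
2: only reaches 6(W), 5(W), all W → L
1: only reaches 6(W), which is W → L
The L vertices are 1, 2, 3, 4; that is 4 in all.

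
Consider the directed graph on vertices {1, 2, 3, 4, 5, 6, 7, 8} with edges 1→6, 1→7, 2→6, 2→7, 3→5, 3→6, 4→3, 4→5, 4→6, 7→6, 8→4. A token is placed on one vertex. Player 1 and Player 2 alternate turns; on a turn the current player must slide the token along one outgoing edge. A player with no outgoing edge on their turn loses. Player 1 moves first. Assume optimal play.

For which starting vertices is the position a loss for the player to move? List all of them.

5, 6, 8

Use the standard recursion: the mover loses at a terminal position; elsewhere, the mover wins exactly when some move hands the opponent an L position.
Every edge goes from a vertex to one that appears earlier in the order 5, 6, 3, 4, 8, 7, 1, 2, so processing vertices in that order labels each vertex after all of its successors.
5: no outgoing edge → L
6: no outgoing edge → L
3: reaches L-position 6 → W
4: reaches L-position 6 → W
8: only reaches 4(W), which is W → L
7: reaches L-position 6 → W
1: reaches L-position 6 → W
2: reaches L-position 6 → W
The losing starting vertices are exactly the entries labelled L in this table (3 of them).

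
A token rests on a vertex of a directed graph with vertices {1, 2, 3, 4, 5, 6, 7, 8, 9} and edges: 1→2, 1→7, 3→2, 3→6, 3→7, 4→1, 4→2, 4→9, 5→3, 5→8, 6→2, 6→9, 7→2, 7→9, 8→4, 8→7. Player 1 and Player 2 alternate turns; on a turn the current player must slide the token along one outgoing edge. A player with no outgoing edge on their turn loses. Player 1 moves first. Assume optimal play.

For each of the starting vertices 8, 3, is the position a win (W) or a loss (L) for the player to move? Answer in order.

Use the standard recursion: the mover loses at a terminal position; elsewhere, the mover wins exactly when some move hands the opponent an L position.
Every edge goes from a vertex to one that appears earlier in the order 2, 9, 7, 1, 4, 6, 3, 8, 5, so processing vertices in that order labels each vertex after all of its successors.
2: no outgoing edge → L
9: no outgoing edge → L
7: can move to 9, which is L ⇒ W
1: can move to 2, which is L ⇒ W
4: can move to 9, which is L ⇒ W
6: can move to 9, which is L ⇒ W
3: can move to 2, which is L ⇒ W
8: moves to 4(W), 7(W); every one is W ⇒ L
5: can move to 8, which is L ⇒ W

8: L, 3: W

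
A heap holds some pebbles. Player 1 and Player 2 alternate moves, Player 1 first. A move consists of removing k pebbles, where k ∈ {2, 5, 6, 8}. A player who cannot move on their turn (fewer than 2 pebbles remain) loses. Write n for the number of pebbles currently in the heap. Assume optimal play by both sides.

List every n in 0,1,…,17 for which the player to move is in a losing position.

0, 1, 4, 11, 14, 15

Positions with no move are L. A position that does have a move is losing for the player to move precisely when every available move leads to a winning position for the opponent. Fill in the labels:
n=0: no move → L
n=1: no move → L
n=2: reaches L-position 0 → W
n=3: reaches L-position 1 → W
n=4: only reaches 2(W), which is W → L
n=5: reaches L-position 0 → W
n=6: reaches L-position 4 → W
n=7: reaches L-position 1 → W
n=8: reaches L-position 0 → W
n=9: reaches L-position 4 → W
n=10: reaches L-position 4 → W
n=11: only reaches 9(W), 6(W), 5(W), 3(W), all W → L
n=12: reaches L-position 4 → W
n=13: reaches L-position 11 → W
n=14: only reaches 12(W), 9(W), 8(W), 6(W), all W → L
n=15: only reaches 13(W), 10(W), 9(W), 7(W), all W → L
n=16: reaches L-position 14 → W
n=17: reaches L-position 15 → W
Reading off the rows marked L gives the requested list; there are 6 such values of n.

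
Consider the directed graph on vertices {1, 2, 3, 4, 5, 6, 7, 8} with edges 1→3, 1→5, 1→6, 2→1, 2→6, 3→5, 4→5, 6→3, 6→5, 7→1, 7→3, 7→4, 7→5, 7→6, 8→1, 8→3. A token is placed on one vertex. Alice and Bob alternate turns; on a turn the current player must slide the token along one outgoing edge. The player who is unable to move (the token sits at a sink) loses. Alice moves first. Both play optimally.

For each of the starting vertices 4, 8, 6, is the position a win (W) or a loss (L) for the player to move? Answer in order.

4: W, 8: L, 6: W

Work bottom-up. With no move the player to move loses. Otherwise the position is W if at least one move leads to an L position for the opponent, and L if every move leads to a W.
Every edge goes from a vertex to one that appears earlier in the order 5, 3, 6, 1, 2, 8, 4, 7, so processing vertices in that order labels each vertex after all of its successors.
5: no outgoing edge → L
3: reaches L-position 5 → W
6: reaches L-position 5 → W
1: reaches L-position 5 → W
2: only reaches 1(W), 6(W), all W → L
8: only reaches 1(W), 3(W), all W → L
4: reaches L-position 5 → W
7: reaches L-position 5 → W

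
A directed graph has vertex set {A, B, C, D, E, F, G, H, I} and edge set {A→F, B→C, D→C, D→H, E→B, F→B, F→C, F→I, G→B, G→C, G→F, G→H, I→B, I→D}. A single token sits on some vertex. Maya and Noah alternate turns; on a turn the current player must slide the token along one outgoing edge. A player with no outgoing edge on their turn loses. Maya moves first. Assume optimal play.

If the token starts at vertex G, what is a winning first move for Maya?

Compute win/loss labels from the base case upward. A position with no move is L. Any other position is W if it can reach an L in one move, else L.
Every edge goes from a vertex to one that appears earlier in the order C, H, D, B, I, F, G, E, A, so processing vertices in that order labels each vertex after all of its successors.
C: no outgoing edge → L
H: no outgoing edge → L
D: →H(L), so W
B: →C(L), so W
I: →B(W), D(W) — all W, so L
F: →I(L), so W
G: →H(L), so W
E: →B(W) only, which is W, so L
A: →F(W) only, which is W, so L
From G, the L positions reachable in one move are: H, C. Any move reaching one of these is winning.

Move to H.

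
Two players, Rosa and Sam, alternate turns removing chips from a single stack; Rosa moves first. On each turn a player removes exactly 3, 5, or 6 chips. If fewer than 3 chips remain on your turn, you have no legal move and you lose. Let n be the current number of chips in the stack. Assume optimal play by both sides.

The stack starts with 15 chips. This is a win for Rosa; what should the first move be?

Label each position W (a win for the player to move) or L (a loss). A position with no legal move is L; any other position is W exactly when some move reaches an L, and L when every move reaches a W.
n=0: no move → L
n=1: no move → L
n=2: no move → L
n=3: can move to 0, which is L ⇒ W
n=4: can move to 1, which is L ⇒ W
n=5: can move to 2, which is L ⇒ W
n=6: can move to 1, which is L ⇒ W
n=7: can move to 2, which is L ⇒ W
n=8: can move to 2, which is L ⇒ W
n=9: moves to 6(W), 4(W), 3(W); every one is W ⇒ L
n=10: moves to 7(W), 5(W), 4(W); every one is W ⇒ L
n=11: moves to 8(W), 6(W), 5(W); every one is W ⇒ L
n=12: can move to 9, which is L ⇒ W
n=13: can move to 10, which is L ⇒ W
n=14: can move to 11, which is L ⇒ W
n=15: can move to 10, which is L ⇒ W
From 15, the L positions reachable in one move are: 10, 9. Any move reaching one of these is winning.

Remove 5, leaving 10.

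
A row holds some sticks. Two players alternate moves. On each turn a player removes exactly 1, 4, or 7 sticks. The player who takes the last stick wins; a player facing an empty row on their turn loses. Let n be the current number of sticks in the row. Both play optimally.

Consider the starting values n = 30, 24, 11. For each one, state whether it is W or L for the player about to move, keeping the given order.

Classify positions by backward induction: terminal positions (no move available) are L. From any other position, the mover wins iff some move reaches an L.
n=0: no move → L
n=1: W (go to 0, an L position)
n=2: L (sole option 1(W) is W)
n=3: W (go to 2, an L position)
n=4: W (go to 0, an L position)
n=5: L (options 4(W), 1(W) are all W)
n=6: W (go to 5, an L position)
n=7: W (go to 0, an L position)
n=8: L (options 7(W), 4(W), 1(W) are all W)
n=9: W (go to 8, an L position)
n=10: L (options 9(W), 6(W), 3(W) are all W)
n=11: W (go to 10, an L position)
n=12: W (go to 8, an L position)
n=13: L (options 12(W), 9(W), 6(W) are all W)
n=14: W (go to 13, an L position)
n=15: W (go to 8, an L position)
n=16: L (options 15(W), 12(W), 9(W) are all W)
n=17: W (go to 16, an L position)
n=18: L (options 17(W), 14(W), 11(W) are all W)
n=19: W (go to 18, an L position)
n=20: W (go to 16, an L position)
n=21: L (options 20(W), 17(W), 14(W) are all W)
n=22: W (go to 21, an L position)
n=23: W (go to 16, an L position)
n=24: L (options 23(W), 20(W), 17(W) are all W)
n=25: W (go to 24, an L position)
n=26: L (options 25(W), 22(W), 19(W) are all W)
n=27: W (go to 26, an L position)
n=28: W (go to 24, an L position)
n=29: L (options 28(W), 25(W), 22(W) are all W)
n=30: W (go to 29, an L position)

30: W, 24: L, 11: W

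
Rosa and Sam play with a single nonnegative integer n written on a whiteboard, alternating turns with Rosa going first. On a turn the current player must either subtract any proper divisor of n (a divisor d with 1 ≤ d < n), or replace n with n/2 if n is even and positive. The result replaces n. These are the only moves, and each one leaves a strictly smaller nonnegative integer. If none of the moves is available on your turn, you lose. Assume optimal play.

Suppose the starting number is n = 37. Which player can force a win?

Sam wins.

Build the W/L table. Terminal = L. A non-terminal position is W if it has a move to some L; otherwise it is L.
n=0: no move → L
n=1: no move → L
n=2: reaches L-position 1 → W
n=3: only reaches 2(W), which is W → L
n=4: reaches L-position 3 → W
n=5: only reaches 4(W), which is W → L
n=6: reaches L-position 3 → W
n=7: only reaches 6(W), which is W → L
n=8: reaches L-position 7 → W
n=9: only reaches 6(W), 8(W), all W → L
n=10: reaches L-position 5 → W
n=11: only reaches 10(W), which is W → L
n=12: reaches L-position 9 → W
n=13: only reaches 12(W), which is W → L
n=14: reaches L-position 7 → W
n=15: only reaches 10(W), 12(W), 14(W), all W → L
n=16: reaches L-position 15 → W
n=17: only reaches 16(W), which is W → L
n=18: reaches L-position 9 → W
n=19: only reaches 18(W), which is W → L
n=20: reaches L-position 15 → W
n=21: only reaches 14(W), 18(W), 20(W), all W → L
n=22: reaches L-position 11 → W
n=23: only reaches 22(W), which is W → L
n=24: reaches L-position 21 → W
n=25: only reaches 20(W), 24(W), all W → L
n=26: reaches L-position 13 → W
n=27: only reaches 18(W), 24(W), 26(W), all W → L
n=28: reaches L-position 21 → W
n=29: only reaches 28(W), which is W → L
n=30: reaches L-position 15 → W
n=31: only reaches 30(W), which is W → L
n=32: reaches L-position 31 → W
n=33: only reaches 22(W), 30(W), 32(W), all W → L
n=34: reaches L-position 17 → W
n=35: only reaches 28(W), 30(W), 34(W), all W → L
n=36: reaches L-position 27 → W
n=37: only reaches 36(W), which is W → L
The starting position 37 is L: whatever Rosa does, the opponent receives a W position.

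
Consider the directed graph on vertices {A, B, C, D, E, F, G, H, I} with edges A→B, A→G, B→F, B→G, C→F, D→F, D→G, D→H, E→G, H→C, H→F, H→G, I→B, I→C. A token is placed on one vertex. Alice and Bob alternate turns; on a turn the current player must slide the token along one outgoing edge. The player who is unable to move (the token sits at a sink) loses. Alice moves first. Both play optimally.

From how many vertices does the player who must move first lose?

Compute win/loss labels from the base case upward. A position with no move is L. Any other position is W if it can reach an L in one move, else L.
Every edge goes from a vertex to one that appears earlier in the order G, F, C, B, H, D, I, E, A, so processing vertices in that order labels each vertex after all of its successors.
G: no outgoing edge → L
F: no outgoing edge → L
C: →F(L), so W
B: →F(L), so W
H: →F(L), so W
D: →F(L), so W
I: →B(W), C(W) — all W, so L
E: →G(L), so W
A: →G(L), so W
The L vertices are F, G, I; that is 3 in all.

3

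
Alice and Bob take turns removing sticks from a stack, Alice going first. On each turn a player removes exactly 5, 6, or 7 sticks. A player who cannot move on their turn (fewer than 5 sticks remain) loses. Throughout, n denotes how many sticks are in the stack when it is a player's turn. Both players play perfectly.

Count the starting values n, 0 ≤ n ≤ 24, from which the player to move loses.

11

Compute win/loss labels from the base case upward. A position with no move is L. Any other position is W if it can reach an L in one move, else L.
n=0: no move → L
n=1: no move → L
n=2: no move → L
n=3: no move → L
n=4: no move → L
n=5: can move to 0, which is L ⇒ W
n=6: can move to 1, which is L ⇒ W
n=7: can move to 2, which is L ⇒ W
n=8: can move to 3, which is L ⇒ W
n=9: can move to 4, which is L ⇒ W
n=10: can move to 4, which is L ⇒ W
n=11: can move to 4, which is L ⇒ W
n=12: moves to 7(W), 6(W), 5(W); every one is W ⇒ L
n=13: moves to 8(W), 7(W), 6(W); every one is W ⇒ L
n=14: moves to 9(W), 8(W), 7(W); every one is W ⇒ L
n=15: moves to 10(W), 9(W), 8(W); every one is W ⇒ L
n=16: moves to 11(W), 10(W), 9(W); every one is W ⇒ L
n=17: can move to 12, which is L ⇒ W
n=18: can move to 13, which is L ⇒ W
n=19: can move to 14, which is L ⇒ W
n=20: can move to 15, which is L ⇒ W
n=21: can move to 16, which is L ⇒ W
n=22: can move to 16, which is L ⇒ W
n=23: can move to 16, which is L ⇒ W
n=24: moves to 19(W), 18(W), 17(W); every one is W ⇒ L
L entries with 0 ≤ n ≤ 24: n = 0, 1, 2, 3, 4, 12, 13, 14, 15, 16, 24; that makes 11.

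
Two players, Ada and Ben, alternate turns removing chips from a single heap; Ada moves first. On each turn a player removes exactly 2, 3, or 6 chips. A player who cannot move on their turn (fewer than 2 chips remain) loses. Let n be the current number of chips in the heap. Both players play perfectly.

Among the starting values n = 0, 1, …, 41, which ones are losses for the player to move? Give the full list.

0, 1, 5, 9, 10, 14, 18, 19, 23, 27, 28, 32, 36, 37, 41

Use the standard recursion: the mover loses at a terminal position; elsewhere, the mover wins exactly when some move hands the opponent an L position.
n=0: no move → L
n=1: no move → L
n=2: →0(L), so W
n=3: →1(L), so W
n=4: →1(L), so W
n=5: →3(W), 2(W) — all W, so L
n=6: →0(L), so W
n=7: →5(L), so W
n=8: →5(L), so W
n=9: →7(W), 6(W), 3(W) — all W, so L
n=10: →8(W), 7(W), 4(W) — all W, so L
n=11: →9(L), so W
n=12: →10(L), so W
n=13: →10(L), so W
n=14: →12(W), 11(W), 8(W) — all W, so L
n=15: →9(L), so W
n=16: →14(L), so W
n=17: →14(L), so W
n=18: →16(W), 15(W), 12(W) — all W, so L
n=19: →17(W), 16(W), 13(W) — all W, so L
n=20: →18(L), so W
n=21: →19(L), so W
n=22: →19(L), so W
n=23: →21(W), 20(W), 17(W) — all W, so L
n=24: →18(L), so W
n=25: →23(L), so W
n=26: →23(L), so W
n=27: →25(W), 24(W), 21(W) — all W, so L
n=28: →26(W), 25(W), 22(W) — all W, so L
n=29: →27(L), so W
n=30: →28(L), so W
n=31: →28(L), so W
n=32: →30(W), 29(W), 26(W) — all W, so L
n=33: →27(L), so W
n=34: →32(L), so W
n=35: →32(L), so W
n=36: →34(W), 33(W), 30(W) — all W, so L
n=37: →35(W), 34(W), 31(W) — all W, so L
n=38: →36(L), so W
n=39: →37(L), so W
n=40: →37(L), so W
n=41: →39(W), 38(W), 35(W) — all W, so L
The losing starting values of n are exactly the entries labelled L in this table (15 of them).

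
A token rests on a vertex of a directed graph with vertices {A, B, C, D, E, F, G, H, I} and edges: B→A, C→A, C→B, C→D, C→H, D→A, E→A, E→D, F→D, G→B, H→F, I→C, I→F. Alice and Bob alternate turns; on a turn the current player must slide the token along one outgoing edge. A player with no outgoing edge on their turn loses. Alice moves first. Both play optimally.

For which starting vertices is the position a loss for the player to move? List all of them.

Classify positions by backward induction: terminal positions (no move available) are L. From any other position, the mover wins iff some move reaches an L.
Every edge goes from a vertex to one that appears earlier in the order A, D, F, H, B, E, C, I, G, so processing vertices in that order labels each vertex after all of its successors.
A: no outgoing edge → L
D: reaches L-position A → W
F: only reaches D(W), which is W → L
H: reaches L-position F → W
B: reaches L-position A → W
E: reaches L-position A → W
C: reaches L-position A → W
I: reaches L-position F → W
G: only reaches B(W), which is W → L
The losing starting vertices are exactly the entries labelled L in this table (3 of them).

A, F, G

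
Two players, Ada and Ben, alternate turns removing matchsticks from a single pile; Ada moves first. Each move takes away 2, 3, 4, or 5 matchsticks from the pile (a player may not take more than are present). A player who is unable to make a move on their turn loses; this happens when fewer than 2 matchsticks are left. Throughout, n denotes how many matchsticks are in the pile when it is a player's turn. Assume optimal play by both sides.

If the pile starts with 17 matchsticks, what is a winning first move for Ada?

Remove 2, leaving 15.

Work bottom-up. With no move the player to move loses. Otherwise the position is W if at least one move leads to an L position for the opponent, and L if every move leads to a W.
n=0: no move → L
n=1: no move → L
n=2: reaches L-position 0 → W
n=3: reaches L-position 1 → W
n=4: reaches L-position 1 → W
n=5: reaches L-position 1 → W
n=6: reaches L-position 1 → W
n=7: only reaches 5(W), 4(W), 3(W), 2(W), all W → L
n=8: only reaches 6(W), 5(W), 4(W), 3(W), all W → L
n=9: reaches L-position 7 → W
n=10: reaches L-position 8 → W
n=11: reaches L-position 8 → W
n=12: reaches L-position 8 → W
n=13: reaches L-position 8 → W
n=14: only reaches 12(W), 11(W), 10(W), 9(W), all W → L
n=15: only reaches 13(W), 12(W), 11(W), 10(W), all W → L
n=16: reaches L-position 14 → W
n=17: reaches L-position 15 → W
From 17, the L positions reachable in one move are: 15, 14. Any move reaching one of these is winning.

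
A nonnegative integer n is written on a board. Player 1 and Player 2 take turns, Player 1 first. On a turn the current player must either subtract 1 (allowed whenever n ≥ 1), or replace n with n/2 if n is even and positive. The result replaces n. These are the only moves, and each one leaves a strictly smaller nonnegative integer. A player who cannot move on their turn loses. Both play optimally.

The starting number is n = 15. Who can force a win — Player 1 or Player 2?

Use the standard recursion: the mover loses at a terminal position; elsewhere, the mover wins exactly when some move hands the opponent an L position.
n=0: no move → L
n=1: reaches L-position 0 → W
n=2: only reaches 1(W), which is W → L
n=3: reaches L-position 2 → W
n=4: reaches L-position 2 → W
n=5: only reaches 4(W), which is W → L
n=6: reaches L-position 5 → W
n=7: only reaches 6(W), which is W → L
n=8: reaches L-position 7 → W
n=9: only reaches 8(W), which is W → L
n=10: reaches L-position 5 → W
n=11: only reaches 10(W), which is W → L
n=12: reaches L-position 11 → W
n=13: only reaches 12(W), which is W → L
n=14: reaches L-position 7 → W
n=15: only reaches 14(W), which is W → L
Every move from 15 reaches a W position, so the mover loses.

Player 2 wins.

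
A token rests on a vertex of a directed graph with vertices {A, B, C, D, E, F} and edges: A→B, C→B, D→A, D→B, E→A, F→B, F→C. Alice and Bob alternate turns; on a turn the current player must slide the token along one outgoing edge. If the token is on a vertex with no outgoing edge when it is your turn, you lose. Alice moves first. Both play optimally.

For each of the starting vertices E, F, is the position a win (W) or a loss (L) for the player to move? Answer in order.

E: L, F: W

Positions with no move are L. A position that does have a move is losing for the player to move precisely when every available move leads to a winning position for the opponent. Fill in the labels:
Every edge goes from a vertex to one that appears earlier in the order B, C, A, E, F, D, so processing vertices in that order labels each vertex after all of its successors.
B: no outgoing edge → L
C: reaches L-position B → W
A: reaches L-position B → W
E: only reaches A(W), which is W → L
F: reaches L-position B → W
D: reaches L-position B → W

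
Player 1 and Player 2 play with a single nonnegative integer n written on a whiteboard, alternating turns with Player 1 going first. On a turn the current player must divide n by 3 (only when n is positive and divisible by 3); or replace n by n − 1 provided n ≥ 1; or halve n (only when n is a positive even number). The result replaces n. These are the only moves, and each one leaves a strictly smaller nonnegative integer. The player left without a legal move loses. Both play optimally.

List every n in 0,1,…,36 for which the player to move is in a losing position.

0, 2, 5, 7, 9, 11, 13, 16, 19, 23, 25, 28, 30, 34, 36

Label each position W (a win for the player to move) or L (a loss). A position with no legal move is L; any other position is W exactly when some move reaches an L, and L when every move reaches a W.
n=0: no move → L
n=1: →0(L), so W
n=2: →1(W) only, which is W, so L
n=3: →2(L), so W
n=4: →2(L), so W
n=5: →4(W) only, which is W, so L
n=6: →2(L), so W
n=7: →6(W) only, which is W, so L
n=8: →7(L), so W
n=9: →3(W), 8(W) — all W, so L
n=10: →5(L), so W
n=11: →10(W) only, which is W, so L
n=12: →11(L), so W
n=13: →12(W) only, which is W, so L
n=14: →7(L), so W
n=15: →5(L), so W
n=16: →8(W), 15(W) — all W, so L
n=17: →16(L), so W
n=18: →9(L), so W
n=19: →18(W) only, which is W, so L
n=20: →19(L), so W
n=21: →7(L), so W
n=22: →11(L), so W
n=23: →22(W) only, which is W, so L
n=24: →23(L), so W
n=25: →24(W) only, which is W, so L
n=26: →13(L), so W
n=27: →9(L), so W
n=28: →14(W), 27(W) — all W, so L
n=29: →28(L), so W
n=30: →10(W), 15(W), 29(W) — all W, so L
n=31: →30(L), so W
n=32: →16(L), so W
n=33: →11(L), so W
n=34: →17(W), 33(W) — all W, so L
n=35: →34(L), so W
n=36: →12(W), 18(W), 35(W) — all W, so L
The losing starting values of n are exactly the entries labelled L in this table (15 of them).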